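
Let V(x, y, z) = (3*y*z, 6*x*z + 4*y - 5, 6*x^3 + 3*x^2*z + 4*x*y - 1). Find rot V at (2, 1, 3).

(∇×V)₁ = ∂V₃/∂y − ∂V₂/∂z = -2*x
(∇×V)₂ = ∂V₁/∂z − ∂V₃/∂x = -18*x^2 - 6*x*z - y
(∇×V)₃ = ∂V₂/∂x − ∂V₁/∂y = 3*z
∇×V = (-2*x, -18*x^2 - 6*x*z - y, 3*z)
At (2, 1, 3): (-4, -109, 9).

(-4, -109, 9)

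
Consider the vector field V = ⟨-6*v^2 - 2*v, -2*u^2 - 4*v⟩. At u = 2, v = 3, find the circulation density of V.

∂V₂/∂u = -4*u
∂V₁/∂v = -12*v - 2
Scalar curl = -4*u + 12*v + 2
At (2, 3): 30.

30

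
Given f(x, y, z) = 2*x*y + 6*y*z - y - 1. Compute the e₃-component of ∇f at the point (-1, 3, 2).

18

(∇f)_3 = ∂f/∂z = 6*y
At (-1, 3, 2): 18.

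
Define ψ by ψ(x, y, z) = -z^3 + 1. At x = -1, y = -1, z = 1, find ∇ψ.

(0, 0, -3)

∂ψ/∂x = 0
∂ψ/∂y = 0
∂ψ/∂z = -3*z^2
∇ψ = (0, 0, -3*z^2)
At (-1, -1, 1): (0, 0, -3).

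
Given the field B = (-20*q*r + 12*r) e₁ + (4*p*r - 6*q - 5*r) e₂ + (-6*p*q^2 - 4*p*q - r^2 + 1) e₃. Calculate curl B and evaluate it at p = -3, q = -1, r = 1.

(-7, 34, 24)

(∇×B)₁ = ∂B₃/∂q − ∂B₂/∂r = -12*p*q - 8*p + 5
(∇×B)₂ = ∂B₁/∂r − ∂B₃/∂p = 6*q^2 - 16*q + 12
(∇×B)₃ = ∂B₂/∂p − ∂B₁/∂q = 24*r
∇×B = (-12*p*q - 8*p + 5, 6*q^2 - 16*q + 12, 24*r)
At (-3, -1, 1): (-7, 34, 24).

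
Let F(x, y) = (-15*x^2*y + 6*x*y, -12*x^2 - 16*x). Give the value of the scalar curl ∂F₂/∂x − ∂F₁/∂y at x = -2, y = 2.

∂F₂/∂x = -24*x - 16
∂F₁/∂y = -15*x^2 + 6*x
Scalar curl = 15*x^2 - 30*x - 16
At (-2, 2): 104.

104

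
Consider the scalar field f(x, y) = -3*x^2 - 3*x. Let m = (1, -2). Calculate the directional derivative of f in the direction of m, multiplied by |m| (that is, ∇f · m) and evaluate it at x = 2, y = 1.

-15

∂f/∂x = -6*x - 3
∂f/∂y = 0
∇f at (2, 1) = (-15, 0)
∇f · m = (-15)(1) + (0)(-2) = -15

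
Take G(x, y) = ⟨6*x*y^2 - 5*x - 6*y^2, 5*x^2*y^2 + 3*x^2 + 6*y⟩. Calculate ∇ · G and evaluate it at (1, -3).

∂G₁/∂x = 6*y^2 - 5
∂G₂/∂y = 10*x^2*y + 6
∇·G = 10*x^2*y + 6*y^2 + 1
At (1, -3): 25.

25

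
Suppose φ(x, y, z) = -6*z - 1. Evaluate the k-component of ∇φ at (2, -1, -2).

-6

(∇φ)_3 = ∂φ/∂z = -6
At (2, -1, -2): -6.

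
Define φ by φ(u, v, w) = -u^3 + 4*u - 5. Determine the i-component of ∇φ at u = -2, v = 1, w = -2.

-8

(∇φ)_1 = ∂φ/∂u = -3*u^2 + 4
At (-2, 1, -2): -8.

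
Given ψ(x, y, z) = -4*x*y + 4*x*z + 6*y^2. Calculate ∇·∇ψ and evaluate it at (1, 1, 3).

∂²ψ/∂x² = 0
∂²ψ/∂y² = 12
∂²ψ/∂z² = 0
∇²ψ = 12
At (1, 1, 3): 12.

12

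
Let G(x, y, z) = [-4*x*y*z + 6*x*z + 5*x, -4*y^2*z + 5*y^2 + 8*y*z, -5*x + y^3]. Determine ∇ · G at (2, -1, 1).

21

∂G₁/∂x = -4*y*z + 6*z + 5
∂G₂/∂y = -8*y*z + 10*y + 8*z
∂G₃/∂z = 0
∇·G = -12*y*z + 10*y + 14*z + 5
At (2, -1, 1): 21.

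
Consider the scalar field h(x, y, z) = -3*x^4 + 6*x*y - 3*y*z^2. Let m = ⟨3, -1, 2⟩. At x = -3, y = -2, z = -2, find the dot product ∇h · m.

918

∂h/∂x = -12*x^3 + 6*y
∂h/∂y = 6*x - 3*z^2
∂h/∂z = -6*y*z
∇h at (-3, -2, -2) = (312, -30, -24)
∇h · m = (312)(3) + (-30)(-1) + (-24)(2) = 918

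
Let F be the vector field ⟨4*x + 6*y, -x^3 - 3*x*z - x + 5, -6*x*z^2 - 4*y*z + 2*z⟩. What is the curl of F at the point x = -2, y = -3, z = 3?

(-18, 54, -28)

(∇×F)₁ = ∂F₃/∂y − ∂F₂/∂z = 3*x - 4*z
(∇×F)₂ = ∂F₁/∂z − ∂F₃/∂x = 6*z^2
(∇×F)₃ = ∂F₂/∂x − ∂F₁/∂y = -3*x^2 - 3*z - 7
∇×F = (3*x - 4*z, 6*z^2, -3*x^2 - 3*z - 7)
At (-2, -3, 3): (-18, 54, -28).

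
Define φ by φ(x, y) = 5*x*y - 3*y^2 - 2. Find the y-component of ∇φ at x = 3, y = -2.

(∇φ)_2 = ∂φ/∂y = 5*x - 6*y
At (3, -2): 27.

27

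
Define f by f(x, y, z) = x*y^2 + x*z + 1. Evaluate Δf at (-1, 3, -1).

∂²f/∂x² = 0
∂²f/∂y² = 2*x
∂²f/∂z² = 0
∇²f = 2*x
At (-1, 3, -1): -2.

-2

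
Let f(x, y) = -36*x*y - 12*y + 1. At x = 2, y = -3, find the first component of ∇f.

108

(∇f)_1 = ∂f/∂x = -36*y
At (2, -3): 108.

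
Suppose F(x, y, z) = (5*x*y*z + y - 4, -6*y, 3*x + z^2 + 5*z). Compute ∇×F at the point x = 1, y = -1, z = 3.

(0, -8, -16)

(∇×F)₁ = ∂F₃/∂y − ∂F₂/∂z = 0
(∇×F)₂ = ∂F₁/∂z − ∂F₃/∂x = 5*x*y - 3
(∇×F)₃ = ∂F₂/∂x − ∂F₁/∂y = -5*x*z - 1
∇×F = (0, 5*x*y - 3, -5*x*z - 1)
At (1, -1, 3): (0, -8, -16).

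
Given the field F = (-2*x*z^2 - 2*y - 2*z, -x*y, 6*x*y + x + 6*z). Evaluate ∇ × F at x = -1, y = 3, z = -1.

(∇×F)₁ = ∂F₃/∂y − ∂F₂/∂z = 6*x
(∇×F)₂ = ∂F₁/∂z − ∂F₃/∂x = -4*x*z - 6*y - 3
(∇×F)₃ = ∂F₂/∂x − ∂F₁/∂y = -y + 2
∇×F = (6*x, -4*x*z - 6*y - 3, -y + 2)
At (-1, 3, -1): (-6, -25, -1).

(-6, -25, -1)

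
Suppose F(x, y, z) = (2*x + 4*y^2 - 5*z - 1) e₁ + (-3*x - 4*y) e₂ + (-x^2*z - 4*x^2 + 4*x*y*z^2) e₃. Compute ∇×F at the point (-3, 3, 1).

(∇×F)₁ = ∂F₃/∂y − ∂F₂/∂z = 4*x*z^2
(∇×F)₂ = ∂F₁/∂z − ∂F₃/∂x = 2*x*z + 8*x - 4*y*z^2 - 5
(∇×F)₃ = ∂F₂/∂x − ∂F₁/∂y = -8*y - 3
∇×F = (4*x*z^2, 2*x*z + 8*x - 4*y*z^2 - 5, -8*y - 3)
At (-3, 3, 1): (-12, -47, -27).

(-12, -47, -27)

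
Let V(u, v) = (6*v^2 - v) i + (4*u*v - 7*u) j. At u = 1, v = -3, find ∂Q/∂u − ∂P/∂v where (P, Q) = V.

∂V₂/∂u = 4*v - 7
∂V₁/∂v = 12*v - 1
Scalar curl = -8*v - 6
At (1, -3): 18.

18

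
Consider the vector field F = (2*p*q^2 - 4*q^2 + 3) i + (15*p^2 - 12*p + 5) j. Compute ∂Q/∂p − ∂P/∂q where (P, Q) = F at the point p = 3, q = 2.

∂F₂/∂p = 30*p - 12
∂F₁/∂q = 4*p*q - 8*q
Scalar curl = -4*p*q + 30*p + 8*q - 12
At (3, 2): 70.

70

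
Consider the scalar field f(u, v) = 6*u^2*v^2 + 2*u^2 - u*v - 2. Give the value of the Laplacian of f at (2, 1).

∂²f/∂u² = 4*(3*v^2 + 1)
∂²f/∂v² = 12*u^2
∇²f = 12*u^2 + 12*v^2 + 4
At (2, 1): 64.

64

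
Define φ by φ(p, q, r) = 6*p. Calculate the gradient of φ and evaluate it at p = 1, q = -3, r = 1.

(6, 0, 0)

∂φ/∂p = 6
∂φ/∂q = 0
∂φ/∂r = 0
∇φ = (6, 0, 0)
At (1, -3, 1): (6, 0, 0).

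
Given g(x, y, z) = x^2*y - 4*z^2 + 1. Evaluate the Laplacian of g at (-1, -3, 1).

-14

∂²g/∂x² = 2*y
∂²g/∂y² = 0
∂²g/∂z² = -8
∇²g = 2*y - 8
At (-1, -3, 1): -14.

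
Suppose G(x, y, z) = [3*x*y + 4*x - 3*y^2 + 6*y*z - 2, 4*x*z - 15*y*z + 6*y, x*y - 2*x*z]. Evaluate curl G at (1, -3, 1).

(∇×G)₁ = ∂G₃/∂y − ∂G₂/∂z = -3*x + 15*y
(∇×G)₂ = ∂G₁/∂z − ∂G₃/∂x = 5*y + 2*z
(∇×G)₃ = ∂G₂/∂x − ∂G₁/∂y = -3*x + 6*y - 2*z
∇×G = (-3*x + 15*y, 5*y + 2*z, -3*x + 6*y - 2*z)
At (1, -3, 1): (-48, -13, -23).

(-48, -13, -23)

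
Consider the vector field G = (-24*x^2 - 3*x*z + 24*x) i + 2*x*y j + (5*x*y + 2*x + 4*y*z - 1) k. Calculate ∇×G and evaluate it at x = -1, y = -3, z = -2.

(-13, 16, -6)

(∇×G)₁ = ∂G₃/∂y − ∂G₂/∂z = 5*x + 4*z
(∇×G)₂ = ∂G₁/∂z − ∂G₃/∂x = -3*x - 5*y - 2
(∇×G)₃ = ∂G₂/∂x − ∂G₁/∂y = 2*y
∇×G = (5*x + 4*z, -3*x - 5*y - 2, 2*y)
At (-1, -3, -2): (-13, 16, -6).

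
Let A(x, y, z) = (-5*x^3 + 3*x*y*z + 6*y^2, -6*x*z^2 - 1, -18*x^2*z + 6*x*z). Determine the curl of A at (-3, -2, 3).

(∇×A)₁ = ∂A₃/∂y − ∂A₂/∂z = 12*x*z
(∇×A)₂ = ∂A₁/∂z − ∂A₃/∂x = 3*x*y + 36*x*z - 6*z
(∇×A)₃ = ∂A₂/∂x − ∂A₁/∂y = -3*x*z - 12*y - 6*z^2
∇×A = (12*x*z, 3*x*y + 36*x*z - 6*z, -3*x*z - 12*y - 6*z^2)
At (-3, -2, 3): (-108, -324, -3).

(-108, -324, -3)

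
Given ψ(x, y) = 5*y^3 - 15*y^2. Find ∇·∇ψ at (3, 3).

∂²ψ/∂x² = 0
∂²ψ/∂y² = 30*(y - 1)
∇²ψ = 30*y - 30
At (3, 3): 60.

60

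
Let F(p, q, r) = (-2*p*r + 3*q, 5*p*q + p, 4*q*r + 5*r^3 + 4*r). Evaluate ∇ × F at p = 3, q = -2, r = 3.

(∇×F)₁ = ∂F₃/∂q − ∂F₂/∂r = 4*r
(∇×F)₂ = ∂F₁/∂r − ∂F₃/∂p = -2*p
(∇×F)₃ = ∂F₂/∂p − ∂F₁/∂q = 5*q - 2
∇×F = (4*r, -2*p, 5*q - 2)
At (3, -2, 3): (12, -6, -12).

(12, -6, -12)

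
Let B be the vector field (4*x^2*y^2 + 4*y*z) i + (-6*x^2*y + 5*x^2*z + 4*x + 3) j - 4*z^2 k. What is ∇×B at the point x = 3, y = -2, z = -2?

(∇×B)₁ = ∂B₃/∂y − ∂B₂/∂z = -5*x^2
(∇×B)₂ = ∂B₁/∂z − ∂B₃/∂x = 4*y
(∇×B)₃ = ∂B₂/∂x − ∂B₁/∂y = -8*x^2*y - 12*x*y + 10*x*z - 4*z + 4
∇×B = (-5*x^2, 4*y, -8*x^2*y - 12*x*y + 10*x*z - 4*z + 4)
At (3, -2, -2): (-45, -8, 168).

(-45, -8, 168)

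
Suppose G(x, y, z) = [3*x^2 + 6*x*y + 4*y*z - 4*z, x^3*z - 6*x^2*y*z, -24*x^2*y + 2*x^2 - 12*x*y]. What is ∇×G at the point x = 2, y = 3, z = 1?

(∇×G)₁ = ∂G₃/∂y − ∂G₂/∂z = -x^3 + 6*x^2*y - 24*x^2 - 12*x
(∇×G)₂ = ∂G₁/∂z − ∂G₃/∂x = 48*x*y - 4*x + 16*y - 4
(∇×G)₃ = ∂G₂/∂x − ∂G₁/∂y = 3*x^2*z - 12*x*y*z - 6*x - 4*z
∇×G = (-x^3 + 6*x^2*y - 24*x^2 - 12*x, 48*x*y - 4*x + 16*y - 4, 3*x^2*z - 12*x*y*z - 6*x - 4*z)
At (2, 3, 1): (-56, 324, -76).

(-56, 324, -76)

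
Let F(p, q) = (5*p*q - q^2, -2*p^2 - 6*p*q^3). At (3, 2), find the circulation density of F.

-71

∂F₂/∂p = -4*p - 6*q^3
∂F₁/∂q = 5*p - 2*q
Scalar curl = -9*p - 6*q^3 + 2*q
At (3, 2): -71.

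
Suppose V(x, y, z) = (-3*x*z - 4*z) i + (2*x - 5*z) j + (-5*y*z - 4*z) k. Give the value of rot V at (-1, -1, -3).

(∇×V)₁ = ∂V₃/∂y − ∂V₂/∂z = -5*z + 5
(∇×V)₂ = ∂V₁/∂z − ∂V₃/∂x = -3*x - 4
(∇×V)₃ = ∂V₂/∂x − ∂V₁/∂y = 2
∇×V = (-5*z + 5, -3*x - 4, 2)
At (-1, -1, -3): (20, -1, 2).

(20, -1, 2)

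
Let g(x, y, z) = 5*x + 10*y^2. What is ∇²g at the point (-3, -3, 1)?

∂²g/∂x² = 0
∂²g/∂y² = 20
∂²g/∂z² = 0
∇²g = 20
At (-3, -3, 1): 20.

20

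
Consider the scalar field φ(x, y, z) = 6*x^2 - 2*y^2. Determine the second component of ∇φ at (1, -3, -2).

(∇φ)_2 = ∂φ/∂y = -4*y
At (1, -3, -2): 12.

12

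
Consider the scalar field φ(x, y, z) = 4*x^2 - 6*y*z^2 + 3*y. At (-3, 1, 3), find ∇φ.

(-24, -51, -36)

∂φ/∂x = 8*x
∂φ/∂y = -6*z^2 + 3
∂φ/∂z = -12*y*z
∇φ = (8*x, -6*z^2 + 3, -12*y*z)
At (-3, 1, 3): (-24, -51, -36).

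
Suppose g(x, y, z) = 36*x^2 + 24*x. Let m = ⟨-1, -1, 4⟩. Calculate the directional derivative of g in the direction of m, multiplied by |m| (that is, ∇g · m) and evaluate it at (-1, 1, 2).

∂g/∂x = 72*x + 24
∂g/∂y = 0
∂g/∂z = 0
∇g at (-1, 1, 2) = (-48, 0, 0)
∇g · m = (-48)(-1) + (0)(-1) + (0)(4) = 48

48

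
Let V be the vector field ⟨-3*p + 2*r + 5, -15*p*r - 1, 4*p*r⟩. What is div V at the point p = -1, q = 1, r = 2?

-7

∂V₁/∂p = -3
∂V₂/∂q = 0
∂V₃/∂r = 4*p
∇·V = 4*p - 3
At (-1, 1, 2): -7.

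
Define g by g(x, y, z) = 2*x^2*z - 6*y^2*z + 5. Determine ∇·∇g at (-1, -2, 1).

∂²g/∂x² = 4*z
∂²g/∂y² = -12*z
∂²g/∂z² = 0
∇²g = -8*z
At (-1, -2, 1): -8.

-8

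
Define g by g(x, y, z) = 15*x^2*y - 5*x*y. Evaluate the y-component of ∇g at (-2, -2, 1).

(∇g)_2 = ∂g/∂y = 15*x^2 - 5*x
At (-2, -2, 1): 70.

70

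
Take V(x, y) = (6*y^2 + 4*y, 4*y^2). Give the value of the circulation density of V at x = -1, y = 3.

∂V₂/∂x = 0
∂V₁/∂y = 12*y + 4
Scalar curl = -12*y - 4
At (-1, 3): -40.

-40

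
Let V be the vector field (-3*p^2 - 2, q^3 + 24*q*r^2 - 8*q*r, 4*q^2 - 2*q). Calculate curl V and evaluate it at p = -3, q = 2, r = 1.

(∇×V)₁ = ∂V₃/∂q − ∂V₂/∂r = -48*q*r + 16*q - 2
(∇×V)₂ = ∂V₁/∂r − ∂V₃/∂p = 0
(∇×V)₃ = ∂V₂/∂p − ∂V₁/∂q = 0
∇×V = (-48*q*r + 16*q - 2, 0, 0)
At (-3, 2, 1): (-66, 0, 0).

(-66, 0, 0)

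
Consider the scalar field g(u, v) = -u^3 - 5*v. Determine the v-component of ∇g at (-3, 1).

-5

(∇g)_2 = ∂g/∂v = -5
At (-3, 1): -5.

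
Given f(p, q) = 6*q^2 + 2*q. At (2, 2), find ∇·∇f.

∂²f/∂p² = 0
∂²f/∂q² = 12
∇²f = 12
At (2, 2): 12.

12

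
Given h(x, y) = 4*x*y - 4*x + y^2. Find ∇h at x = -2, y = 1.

(0, -6)

∂h/∂x = 4*y - 4
∂h/∂y = 4*x + 2*y
∇h = (4*y - 4, 4*x + 2*y)
At (-2, 1): (0, -6).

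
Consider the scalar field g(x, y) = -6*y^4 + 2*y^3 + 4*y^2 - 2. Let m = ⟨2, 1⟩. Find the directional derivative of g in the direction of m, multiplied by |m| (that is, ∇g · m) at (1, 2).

-152

∂g/∂x = 0
∂g/∂y = -24*y^3 + 6*y^2 + 8*y
∇g at (1, 2) = (0, -152)
∇g · m = (0)(2) + (-152)(1) = -152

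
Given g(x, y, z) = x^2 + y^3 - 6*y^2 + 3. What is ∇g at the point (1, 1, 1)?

(2, -9, 0)

∂g/∂x = 2*x
∂g/∂y = 3*y^2 - 12*y
∂g/∂z = 0
∇g = (2*x, 3*y^2 - 12*y, 0)
At (1, 1, 1): (2, -9, 0).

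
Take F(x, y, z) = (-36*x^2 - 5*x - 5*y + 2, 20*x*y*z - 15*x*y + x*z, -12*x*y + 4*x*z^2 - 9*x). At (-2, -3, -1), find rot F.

(-94, -31, 109)

(∇×F)₁ = ∂F₃/∂y − ∂F₂/∂z = -20*x*y - 13*x
(∇×F)₂ = ∂F₁/∂z − ∂F₃/∂x = 12*y - 4*z^2 + 9
(∇×F)₃ = ∂F₂/∂x − ∂F₁/∂y = 20*y*z - 15*y + z + 5
∇×F = (-20*x*y - 13*x, 12*y - 4*z^2 + 9, 20*y*z - 15*y + z + 5)
At (-2, -3, -1): (-94, -31, 109).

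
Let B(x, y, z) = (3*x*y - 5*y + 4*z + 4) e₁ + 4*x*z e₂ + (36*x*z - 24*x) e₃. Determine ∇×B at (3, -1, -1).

(∇×B)₁ = ∂B₃/∂y − ∂B₂/∂z = -4*x
(∇×B)₂ = ∂B₁/∂z − ∂B₃/∂x = -36*z + 28
(∇×B)₃ = ∂B₂/∂x − ∂B₁/∂y = -3*x + 4*z + 5
∇×B = (-4*x, -36*z + 28, -3*x + 4*z + 5)
At (3, -1, -1): (-12, 64, -8).

(-12, 64, -8)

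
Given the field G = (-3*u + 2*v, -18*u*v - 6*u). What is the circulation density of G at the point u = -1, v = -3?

46

∂G₂/∂u = -18*v - 6
∂G₁/∂v = 2
Scalar curl = -18*v - 8
At (-1, -3): 46.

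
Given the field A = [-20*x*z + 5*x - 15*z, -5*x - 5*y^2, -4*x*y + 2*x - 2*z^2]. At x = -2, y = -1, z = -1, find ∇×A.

(∇×A)₁ = ∂A₃/∂y − ∂A₂/∂z = -4*x
(∇×A)₂ = ∂A₁/∂z − ∂A₃/∂x = -20*x + 4*y - 17
(∇×A)₃ = ∂A₂/∂x − ∂A₁/∂y = -5
∇×A = (-4*x, -20*x + 4*y - 17, -5)
At (-2, -1, -1): (8, 19, -5).

(8, 19, -5)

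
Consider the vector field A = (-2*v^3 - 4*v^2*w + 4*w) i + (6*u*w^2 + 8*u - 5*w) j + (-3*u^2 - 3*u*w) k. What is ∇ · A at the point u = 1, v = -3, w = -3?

∂A₁/∂u = 0
∂A₂/∂v = 0
∂A₃/∂w = -3*u
∇·A = -3*u
At (1, -3, -3): -3.

-3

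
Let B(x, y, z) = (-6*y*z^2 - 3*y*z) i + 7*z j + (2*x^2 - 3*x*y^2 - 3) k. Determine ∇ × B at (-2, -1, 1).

(-19, 26, 9)

(∇×B)₁ = ∂B₃/∂y − ∂B₂/∂z = -6*x*y - 7
(∇×B)₂ = ∂B₁/∂z − ∂B₃/∂x = -4*x + 3*y^2 - 12*y*z - 3*y
(∇×B)₃ = ∂B₂/∂x − ∂B₁/∂y = 6*z^2 + 3*z
∇×B = (-6*x*y - 7, -4*x + 3*y^2 - 12*y*z - 3*y, 6*z^2 + 3*z)
At (-2, -1, 1): (-19, 26, 9).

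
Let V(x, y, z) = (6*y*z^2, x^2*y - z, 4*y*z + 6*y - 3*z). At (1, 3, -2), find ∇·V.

10

∂V₁/∂x = 0
∂V₂/∂y = x^2
∂V₃/∂z = 4*y - 3
∇·V = x^2 + 4*y - 3
At (1, 3, -2): 10.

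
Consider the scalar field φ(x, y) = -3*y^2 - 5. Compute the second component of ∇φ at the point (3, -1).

(∇φ)_2 = ∂φ/∂y = -6*y
At (3, -1): 6.

6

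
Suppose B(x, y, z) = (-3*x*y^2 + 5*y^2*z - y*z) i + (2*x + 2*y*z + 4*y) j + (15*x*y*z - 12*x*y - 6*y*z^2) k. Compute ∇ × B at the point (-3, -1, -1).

(77, -21, 9)

(∇×B)₁ = ∂B₃/∂y − ∂B₂/∂z = 15*x*z - 12*x - 2*y - 6*z^2
(∇×B)₂ = ∂B₁/∂z − ∂B₃/∂x = 5*y^2 - 15*y*z + 11*y
(∇×B)₃ = ∂B₂/∂x − ∂B₁/∂y = 6*x*y - 10*y*z + z + 2
∇×B = (15*x*z - 12*x - 2*y - 6*z^2, 5*y^2 - 15*y*z + 11*y, 6*x*y - 10*y*z + z + 2)
At (-3, -1, -1): (77, -21, 9).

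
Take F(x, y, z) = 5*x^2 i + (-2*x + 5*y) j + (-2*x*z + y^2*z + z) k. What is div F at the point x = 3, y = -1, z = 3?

∂F₁/∂x = 10*x
∂F₂/∂y = 5
∂F₃/∂z = -2*x + y^2 + 1
∇·F = 8*x + y^2 + 6
At (3, -1, 3): 31.

31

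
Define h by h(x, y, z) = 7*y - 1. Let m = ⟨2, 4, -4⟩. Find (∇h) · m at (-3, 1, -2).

∂h/∂x = 0
∂h/∂y = 7
∂h/∂z = 0
∇h at (-3, 1, -2) = (0, 7, 0)
∇h · m = (0)(2) + (7)(4) + (0)(-4) = 28

28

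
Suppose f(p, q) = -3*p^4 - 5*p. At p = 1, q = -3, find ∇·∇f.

-36

∂²f/∂p² = -36*p^2
∂²f/∂q² = 0
∇²f = -36*p^2
At (1, -3): -36.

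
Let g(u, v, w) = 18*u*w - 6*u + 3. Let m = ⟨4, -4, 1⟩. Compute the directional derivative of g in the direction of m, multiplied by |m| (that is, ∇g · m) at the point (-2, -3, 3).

∂g/∂u = 18*w - 6
∂g/∂v = 0
∂g/∂w = 18*u
∇g at (-2, -3, 3) = (48, 0, -36)
∇g · m = (48)(4) + (0)(-4) + (-36)(1) = 156

156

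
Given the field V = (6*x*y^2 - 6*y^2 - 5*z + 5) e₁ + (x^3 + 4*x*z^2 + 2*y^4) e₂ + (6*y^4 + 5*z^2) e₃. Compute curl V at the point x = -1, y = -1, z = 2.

(∇×V)₁ = ∂V₃/∂y − ∂V₂/∂z = -8*x*z + 24*y^3
(∇×V)₂ = ∂V₁/∂z − ∂V₃/∂x = -5
(∇×V)₃ = ∂V₂/∂x − ∂V₁/∂y = 3*x^2 - 12*x*y + 12*y + 4*z^2
∇×V = (-8*x*z + 24*y^3, -5, 3*x^2 - 12*x*y + 12*y + 4*z^2)
At (-1, -1, 2): (-8, -5, -5).

(-8, -5, -5)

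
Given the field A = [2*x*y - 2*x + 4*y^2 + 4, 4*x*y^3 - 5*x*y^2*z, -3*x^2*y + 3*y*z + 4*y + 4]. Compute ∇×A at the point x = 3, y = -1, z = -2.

(∇×A)₁ = ∂A₃/∂y − ∂A₂/∂z = -3*x^2 + 5*x*y^2 + 3*z + 4
(∇×A)₂ = ∂A₁/∂z − ∂A₃/∂x = 6*x*y
(∇×A)₃ = ∂A₂/∂x − ∂A₁/∂y = -2*x + 4*y^3 - 5*y^2*z - 8*y
∇×A = (-3*x^2 + 5*x*y^2 + 3*z + 4, 6*x*y, -2*x + 4*y^3 - 5*y^2*z - 8*y)
At (3, -1, -2): (-14, -18, 8).

(-14, -18, 8)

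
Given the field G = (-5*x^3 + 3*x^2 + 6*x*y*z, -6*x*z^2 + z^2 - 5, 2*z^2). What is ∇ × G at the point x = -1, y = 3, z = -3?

(∇×G)₁ = ∂G₃/∂y − ∂G₂/∂z = 12*x*z - 2*z
(∇×G)₂ = ∂G₁/∂z − ∂G₃/∂x = 6*x*y
(∇×G)₃ = ∂G₂/∂x − ∂G₁/∂y = -6*x*z - 6*z^2
∇×G = (12*x*z - 2*z, 6*x*y, -6*x*z - 6*z^2)
At (-1, 3, -3): (42, -18, -72).

(42, -18, -72)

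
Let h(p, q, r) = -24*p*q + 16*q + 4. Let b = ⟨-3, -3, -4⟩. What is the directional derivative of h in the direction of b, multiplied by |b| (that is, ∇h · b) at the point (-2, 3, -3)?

24

∂h/∂p = -24*q
∂h/∂q = -24*p + 16
∂h/∂r = 0
∇h at (-2, 3, -3) = (-72, 64, 0)
∇h · b = (-72)(-3) + (64)(-3) + (0)(-4) = 24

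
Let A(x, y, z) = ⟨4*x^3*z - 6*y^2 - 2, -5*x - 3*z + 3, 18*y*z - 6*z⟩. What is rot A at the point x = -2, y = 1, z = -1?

(-15, -32, 7)

(∇×A)₁ = ∂A₃/∂y − ∂A₂/∂z = 18*z + 3
(∇×A)₂ = ∂A₁/∂z − ∂A₃/∂x = 4*x^3
(∇×A)₃ = ∂A₂/∂x − ∂A₁/∂y = 12*y - 5
∇×A = (18*z + 3, 4*x^3, 12*y - 5)
At (-2, 1, -1): (-15, -32, 7).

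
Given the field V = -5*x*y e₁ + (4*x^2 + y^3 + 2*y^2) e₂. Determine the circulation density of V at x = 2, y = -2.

26

∂V₂/∂x = 8*x
∂V₁/∂y = -5*x
Scalar curl = 13*x
At (2, -2): 26.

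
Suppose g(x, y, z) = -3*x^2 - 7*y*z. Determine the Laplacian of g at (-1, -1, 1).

-6

∂²g/∂x² = -6
∂²g/∂y² = 0
∂²g/∂z² = 0
∇²g = -6
At (-1, -1, 1): -6.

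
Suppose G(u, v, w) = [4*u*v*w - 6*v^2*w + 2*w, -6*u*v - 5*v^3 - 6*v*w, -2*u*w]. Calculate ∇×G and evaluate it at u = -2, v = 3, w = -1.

(∇×G)₁ = ∂G₃/∂v − ∂G₂/∂w = 6*v
(∇×G)₂ = ∂G₁/∂w − ∂G₃/∂u = 4*u*v - 6*v^2 + 2*w + 2
(∇×G)₃ = ∂G₂/∂u − ∂G₁/∂v = -4*u*w + 12*v*w - 6*v
∇×G = (6*v, 4*u*v - 6*v^2 + 2*w + 2, -4*u*w + 12*v*w - 6*v)
At (-2, 3, -1): (18, -78, -62).

(18, -78, -62)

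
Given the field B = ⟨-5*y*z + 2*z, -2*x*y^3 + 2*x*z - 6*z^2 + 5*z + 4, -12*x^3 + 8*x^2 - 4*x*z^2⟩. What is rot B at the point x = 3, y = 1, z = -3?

(∇×B)₁ = ∂B₃/∂y − ∂B₂/∂z = -2*x + 12*z - 5
(∇×B)₂ = ∂B₁/∂z − ∂B₃/∂x = 36*x^2 - 16*x - 5*y + 4*z^2 + 2
(∇×B)₃ = ∂B₂/∂x − ∂B₁/∂y = -2*y^3 + 7*z
∇×B = (-2*x + 12*z - 5, 36*x^2 - 16*x - 5*y + 4*z^2 + 2, -2*y^3 + 7*z)
At (3, 1, -3): (-47, 309, -23).

(-47, 309, -23)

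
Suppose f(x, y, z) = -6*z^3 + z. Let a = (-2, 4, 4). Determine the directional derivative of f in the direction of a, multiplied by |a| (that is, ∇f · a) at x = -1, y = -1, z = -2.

-284

∂f/∂x = 0
∂f/∂y = 0
∂f/∂z = -18*z^2 + 1
∇f at (-1, -1, -2) = (0, 0, -71)
∇f · a = (0)(-2) + (0)(4) + (-71)(4) = -284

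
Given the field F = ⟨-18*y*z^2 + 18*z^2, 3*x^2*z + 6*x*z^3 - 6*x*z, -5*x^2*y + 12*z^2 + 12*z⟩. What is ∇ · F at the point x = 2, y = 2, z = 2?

∂F₁/∂x = 0
∂F₂/∂y = 0
∂F₃/∂z = 24*z + 12
∇·F = 24*z + 12
At (2, 2, 2): 60.

60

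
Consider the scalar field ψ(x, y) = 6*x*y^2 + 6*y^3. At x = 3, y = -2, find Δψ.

-36

∂²ψ/∂x² = 0
∂²ψ/∂y² = 12*(x + 3*y)
∇²ψ = 12*x + 36*y
At (3, -2): -36.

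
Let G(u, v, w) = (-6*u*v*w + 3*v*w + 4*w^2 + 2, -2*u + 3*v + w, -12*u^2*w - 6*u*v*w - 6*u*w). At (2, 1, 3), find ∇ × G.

(-37, 195, 25)

(∇×G)₁ = ∂G₃/∂v − ∂G₂/∂w = -6*u*w - 1
(∇×G)₂ = ∂G₁/∂w − ∂G₃/∂u = -6*u*v + 24*u*w + 6*v*w + 3*v + 14*w
(∇×G)₃ = ∂G₂/∂u − ∂G₁/∂v = 6*u*w - 3*w - 2
∇×G = (-6*u*w - 1, -6*u*v + 24*u*w + 6*v*w + 3*v + 14*w, 6*u*w - 3*w - 2)
At (2, 1, 3): (-37, 195, 25).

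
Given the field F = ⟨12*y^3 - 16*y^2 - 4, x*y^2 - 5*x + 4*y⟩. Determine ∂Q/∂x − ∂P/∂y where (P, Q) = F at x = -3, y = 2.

∂F₂/∂x = y^2 - 5
∂F₁/∂y = 36*y^2 - 32*y
Scalar curl = -35*y^2 + 32*y - 5
At (-3, 2): -81.

-81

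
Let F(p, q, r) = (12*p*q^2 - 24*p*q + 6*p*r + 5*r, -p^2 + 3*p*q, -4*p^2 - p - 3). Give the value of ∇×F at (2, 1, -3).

(∇×F)₁ = ∂F₃/∂q − ∂F₂/∂r = 0
(∇×F)₂ = ∂F₁/∂r − ∂F₃/∂p = 14*p + 6
(∇×F)₃ = ∂F₂/∂p − ∂F₁/∂q = -24*p*q + 22*p + 3*q
∇×F = (0, 14*p + 6, -24*p*q + 22*p + 3*q)
At (2, 1, -3): (0, 34, -1).

(0, 34, -1)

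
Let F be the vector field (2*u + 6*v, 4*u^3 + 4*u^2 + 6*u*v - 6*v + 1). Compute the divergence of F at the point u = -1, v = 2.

∂F₁/∂u = 2
∂F₂/∂v = 6*u - 6
∇·F = 6*u - 4
At (-1, 2): -10.

-10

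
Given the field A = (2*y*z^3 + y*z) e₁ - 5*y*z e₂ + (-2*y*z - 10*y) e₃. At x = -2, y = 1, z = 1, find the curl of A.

(∇×A)₁ = ∂A₃/∂y − ∂A₂/∂z = 5*y - 2*z - 10
(∇×A)₂ = ∂A₁/∂z − ∂A₃/∂x = 6*y*z^2 + y
(∇×A)₃ = ∂A₂/∂x − ∂A₁/∂y = -2*z^3 - z
∇×A = (5*y - 2*z - 10, 6*y*z^2 + y, -2*z^3 - z)
At (-2, 1, 1): (-7, 7, -3).

(-7, 7, -3)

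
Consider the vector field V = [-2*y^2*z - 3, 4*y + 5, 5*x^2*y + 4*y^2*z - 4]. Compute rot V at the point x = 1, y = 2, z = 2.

(∇×V)₁ = ∂V₃/∂y − ∂V₂/∂z = 5*x^2 + 8*y*z
(∇×V)₂ = ∂V₁/∂z − ∂V₃/∂x = -10*x*y - 2*y^2
(∇×V)₃ = ∂V₂/∂x − ∂V₁/∂y = 4*y*z
∇×V = (5*x^2 + 8*y*z, -10*x*y - 2*y^2, 4*y*z)
At (1, 2, 2): (37, -28, 16).

(37, -28, 16)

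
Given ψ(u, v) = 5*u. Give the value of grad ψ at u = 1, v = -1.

(5, 0)

∂ψ/∂u = 5
∂ψ/∂v = 0
∇ψ = (5, 0)
At (1, -1): (5, 0).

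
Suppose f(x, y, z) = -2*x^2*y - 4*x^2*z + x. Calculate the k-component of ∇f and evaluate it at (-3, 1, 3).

(∇f)_3 = ∂f/∂z = -4*x^2
At (-3, 1, 3): -36.

-36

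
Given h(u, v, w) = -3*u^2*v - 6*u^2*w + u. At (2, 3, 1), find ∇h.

(-59, -12, -24)

∂h/∂u = -6*u*v - 12*u*w + 1
∂h/∂v = -3*u^2
∂h/∂w = -6*u^2
∇h = (-6*u*v - 12*u*w + 1, -3*u^2, -6*u^2)
At (2, 3, 1): (-59, -12, -24).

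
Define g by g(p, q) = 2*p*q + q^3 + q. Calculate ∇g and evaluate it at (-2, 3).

∂g/∂p = 2*q
∂g/∂q = 2*p + 3*q^2 + 1
∇g = (2*q, 2*p + 3*q^2 + 1)
At (-2, 3): (6, 24).

(6, 24)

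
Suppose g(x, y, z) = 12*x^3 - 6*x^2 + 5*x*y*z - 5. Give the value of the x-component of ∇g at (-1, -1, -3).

63

(∇g)_1 = ∂g/∂x = 36*x^2 - 12*x + 5*y*z
At (-1, -1, -3): 63.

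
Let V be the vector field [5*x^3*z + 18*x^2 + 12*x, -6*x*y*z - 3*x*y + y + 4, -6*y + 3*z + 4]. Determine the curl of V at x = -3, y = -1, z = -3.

(∇×V)₁ = ∂V₃/∂y − ∂V₂/∂z = 6*x*y - 6
(∇×V)₂ = ∂V₁/∂z − ∂V₃/∂x = 5*x^3
(∇×V)₃ = ∂V₂/∂x − ∂V₁/∂y = -6*y*z - 3*y
∇×V = (6*x*y - 6, 5*x^3, -6*y*z - 3*y)
At (-3, -1, -3): (12, -135, -15).

(12, -135, -15)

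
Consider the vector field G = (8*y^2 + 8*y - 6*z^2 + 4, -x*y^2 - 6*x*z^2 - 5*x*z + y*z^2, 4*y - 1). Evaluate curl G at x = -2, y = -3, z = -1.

(12, 12, 30)

(∇×G)₁ = ∂G₃/∂y − ∂G₂/∂z = 12*x*z + 5*x - 2*y*z + 4
(∇×G)₂ = ∂G₁/∂z − ∂G₃/∂x = -12*z
(∇×G)₃ = ∂G₂/∂x − ∂G₁/∂y = -y^2 - 16*y - 6*z^2 - 5*z - 8
∇×G = (12*x*z + 5*x - 2*y*z + 4, -12*z, -y^2 - 16*y - 6*z^2 - 5*z - 8)
At (-2, -3, -1): (12, 12, 30).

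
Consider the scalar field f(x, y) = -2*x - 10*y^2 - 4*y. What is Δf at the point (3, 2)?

∂²f/∂x² = 0
∂²f/∂y² = -20
∇²f = -20
At (3, 2): -20.

-20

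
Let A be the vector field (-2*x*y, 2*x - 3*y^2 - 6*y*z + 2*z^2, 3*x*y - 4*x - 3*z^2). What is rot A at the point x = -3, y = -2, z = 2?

(∇×A)₁ = ∂A₃/∂y − ∂A₂/∂z = 3*x + 6*y - 4*z
(∇×A)₂ = ∂A₁/∂z − ∂A₃/∂x = -3*y + 4
(∇×A)₃ = ∂A₂/∂x − ∂A₁/∂y = 2*x + 2
∇×A = (3*x + 6*y - 4*z, -3*y + 4, 2*x + 2)
At (-3, -2, 2): (-29, 10, -4).

(-29, 10, -4)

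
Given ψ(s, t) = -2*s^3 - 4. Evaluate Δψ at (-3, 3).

36

∂²ψ/∂s² = -12*s
∂²ψ/∂t² = 0
∇²ψ = -12*s
At (-3, 3): 36.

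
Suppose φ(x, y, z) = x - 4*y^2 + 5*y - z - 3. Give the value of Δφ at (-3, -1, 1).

∂²φ/∂x² = 0
∂²φ/∂y² = -8
∂²φ/∂z² = 0
∇²φ = -8
At (-3, -1, 1): -8.

-8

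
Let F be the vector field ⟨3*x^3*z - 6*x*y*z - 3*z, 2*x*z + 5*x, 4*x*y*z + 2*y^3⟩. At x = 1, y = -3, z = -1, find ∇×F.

(∇×F)₁ = ∂F₃/∂y − ∂F₂/∂z = 4*x*z - 2*x + 6*y^2
(∇×F)₂ = ∂F₁/∂z − ∂F₃/∂x = 3*x^3 - 6*x*y - 4*y*z - 3
(∇×F)₃ = ∂F₂/∂x − ∂F₁/∂y = 6*x*z + 2*z + 5
∇×F = (4*x*z - 2*x + 6*y^2, 3*x^3 - 6*x*y - 4*y*z - 3, 6*x*z + 2*z + 5)
At (1, -3, -1): (48, 6, -3).

(48, 6, -3)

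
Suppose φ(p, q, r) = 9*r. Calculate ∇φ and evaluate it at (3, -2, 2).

∂φ/∂p = 0
∂φ/∂q = 0
∂φ/∂r = 9
∇φ = (0, 0, 9)
At (3, -2, 2): (0, 0, 9).

(0, 0, 9)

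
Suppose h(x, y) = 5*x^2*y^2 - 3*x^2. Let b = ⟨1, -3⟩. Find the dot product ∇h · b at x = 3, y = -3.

1062

∂h/∂x = 10*x*y^2 - 6*x
∂h/∂y = 10*x^2*y
∇h at (3, -3) = (252, -270)
∇h · b = (252)(1) + (-270)(-3) = 1062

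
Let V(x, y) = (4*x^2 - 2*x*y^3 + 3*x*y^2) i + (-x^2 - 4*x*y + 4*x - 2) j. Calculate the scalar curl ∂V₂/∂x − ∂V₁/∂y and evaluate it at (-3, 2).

-34

∂V₂/∂x = -2*x - 4*y + 4
∂V₁/∂y = -6*x*y^2 + 6*x*y
Scalar curl = 6*x*y^2 - 6*x*y - 2*x - 4*y + 4
At (-3, 2): -34.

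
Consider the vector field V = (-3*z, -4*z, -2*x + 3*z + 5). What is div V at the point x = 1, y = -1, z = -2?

∂V₁/∂x = 0
∂V₂/∂y = 0
∂V₃/∂z = 3
∇·V = 3
At (1, -1, -2): 3.

3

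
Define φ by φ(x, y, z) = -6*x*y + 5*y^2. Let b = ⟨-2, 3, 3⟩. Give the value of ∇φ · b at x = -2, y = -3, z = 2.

-90

∂φ/∂x = -6*y
∂φ/∂y = -6*x + 10*y
∂φ/∂z = 0
∇φ at (-2, -3, 2) = (18, -18, 0)
∇φ · b = (18)(-2) + (-18)(3) + (0)(3) = -90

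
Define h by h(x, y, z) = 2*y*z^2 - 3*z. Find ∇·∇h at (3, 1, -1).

∂²h/∂x² = 0
∂²h/∂y² = 0
∂²h/∂z² = 4*y
∇²h = 4*y
At (3, 1, -1): 4.

4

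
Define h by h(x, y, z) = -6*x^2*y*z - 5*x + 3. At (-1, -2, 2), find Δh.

∂²h/∂x² = -12*y*z
∂²h/∂y² = 0
∂²h/∂z² = 0
∇²h = -12*y*z
At (-1, -2, 2): 48.

48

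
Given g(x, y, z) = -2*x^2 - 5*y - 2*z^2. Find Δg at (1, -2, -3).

∂²g/∂x² = -4
∂²g/∂y² = 0
∂²g/∂z² = -4
∇²g = -8
At (1, -2, -3): -8.

-8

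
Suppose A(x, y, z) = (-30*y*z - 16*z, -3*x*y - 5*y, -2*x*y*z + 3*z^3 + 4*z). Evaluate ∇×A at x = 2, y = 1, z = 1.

(∇×A)₁ = ∂A₃/∂y − ∂A₂/∂z = -2*x*z
(∇×A)₂ = ∂A₁/∂z − ∂A₃/∂x = 2*y*z - 30*y - 16
(∇×A)₃ = ∂A₂/∂x − ∂A₁/∂y = -3*y + 30*z
∇×A = (-2*x*z, 2*y*z - 30*y - 16, -3*y + 30*z)
At (2, 1, 1): (-4, -44, 27).

(-4, -44, 27)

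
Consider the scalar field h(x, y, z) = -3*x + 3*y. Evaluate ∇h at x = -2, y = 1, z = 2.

(-3, 3, 0)

∂h/∂x = -3
∂h/∂y = 3
∂h/∂z = 0
∇h = (-3, 3, 0)
At (-2, 1, 2): (-3, 3, 0).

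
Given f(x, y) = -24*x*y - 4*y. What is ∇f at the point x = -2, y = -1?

∂f/∂x = -24*y
∂f/∂y = -24*x - 4
∇f = (-24*y, -24*x - 4)
At (-2, -1): (24, 44).

(24, 44)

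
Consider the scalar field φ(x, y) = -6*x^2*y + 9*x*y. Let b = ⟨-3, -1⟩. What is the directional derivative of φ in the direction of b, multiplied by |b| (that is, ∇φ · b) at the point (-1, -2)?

141

∂φ/∂x = -12*x*y + 9*y
∂φ/∂y = -6*x^2 + 9*x
∇φ at (-1, -2) = (-42, -15)
∇φ · b = (-42)(-3) + (-15)(-1) = 141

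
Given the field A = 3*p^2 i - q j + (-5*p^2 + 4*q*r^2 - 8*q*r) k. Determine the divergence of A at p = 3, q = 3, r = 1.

17

∂A₁/∂p = 6*p
∂A₂/∂q = -1
∂A₃/∂r = 8*q*r - 8*q
∇·A = 6*p + 8*q*r - 8*q - 1
At (3, 3, 1): 17.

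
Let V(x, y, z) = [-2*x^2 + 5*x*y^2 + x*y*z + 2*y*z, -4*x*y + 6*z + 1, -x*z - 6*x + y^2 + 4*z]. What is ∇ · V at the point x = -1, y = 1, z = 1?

∂V₁/∂x = -4*x + 5*y^2 + y*z
∂V₂/∂y = -4*x
∂V₃/∂z = -x + 4
∇·V = -9*x + 5*y^2 + y*z + 4
At (-1, 1, 1): 19.

19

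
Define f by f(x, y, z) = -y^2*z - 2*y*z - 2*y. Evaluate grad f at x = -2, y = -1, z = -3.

(0, -2, 1)

∂f/∂x = 0
∂f/∂y = -2*y*z - 2*z - 2
∂f/∂z = -y^2 - 2*y
∇f = (0, -2*y*z - 2*z - 2, -y^2 - 2*y)
At (-2, -1, -3): (0, -2, 1).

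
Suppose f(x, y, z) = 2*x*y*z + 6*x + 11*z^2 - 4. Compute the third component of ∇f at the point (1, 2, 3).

(∇f)_3 = ∂f/∂z = 2*x*y + 22*z
At (1, 2, 3): 70.

70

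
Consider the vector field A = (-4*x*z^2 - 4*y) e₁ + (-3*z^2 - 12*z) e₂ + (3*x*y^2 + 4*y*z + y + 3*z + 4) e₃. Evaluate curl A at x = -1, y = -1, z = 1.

(∇×A)₁ = ∂A₃/∂y − ∂A₂/∂z = 6*x*y + 10*z + 13
(∇×A)₂ = ∂A₁/∂z − ∂A₃/∂x = -8*x*z - 3*y^2
(∇×A)₃ = ∂A₂/∂x − ∂A₁/∂y = 4
∇×A = (6*x*y + 10*z + 13, -8*x*z - 3*y^2, 4)
At (-1, -1, 1): (29, 5, 4).

(29, 5, 4)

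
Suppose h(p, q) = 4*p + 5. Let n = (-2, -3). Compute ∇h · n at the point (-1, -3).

∂h/∂p = 4
∂h/∂q = 0
∇h at (-1, -3) = (4, 0)
∇h · n = (4)(-2) + (0)(-3) = -8

-8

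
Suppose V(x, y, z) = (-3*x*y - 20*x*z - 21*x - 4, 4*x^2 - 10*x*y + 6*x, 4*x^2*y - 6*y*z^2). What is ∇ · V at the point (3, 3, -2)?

52

∂V₁/∂x = -3*y - 20*z - 21
∂V₂/∂y = -10*x
∂V₃/∂z = -12*y*z
∇·V = -10*x - 12*y*z - 3*y - 20*z - 21
At (3, 3, -2): 52.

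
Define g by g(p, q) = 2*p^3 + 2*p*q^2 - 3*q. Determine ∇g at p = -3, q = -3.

(72, 33)

∂g/∂p = 6*p^2 + 2*q^2
∂g/∂q = 4*p*q - 3
∇g = (6*p^2 + 2*q^2, 4*p*q - 3)
At (-3, -3): (72, 33).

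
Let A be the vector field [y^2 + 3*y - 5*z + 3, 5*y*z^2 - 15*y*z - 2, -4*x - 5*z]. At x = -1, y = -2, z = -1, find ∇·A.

∂A₁/∂x = 0
∂A₂/∂y = 5*z^2 - 15*z
∂A₃/∂z = -5
∇·A = 5*z^2 - 15*z - 5
At (-1, -2, -1): 15.

15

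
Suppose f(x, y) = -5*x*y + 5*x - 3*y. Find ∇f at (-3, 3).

(-10, 12)

∂f/∂x = -5*y + 5
∂f/∂y = -5*x - 3
∇f = (-5*y + 5, -5*x - 3)
At (-3, 3): (-10, 12).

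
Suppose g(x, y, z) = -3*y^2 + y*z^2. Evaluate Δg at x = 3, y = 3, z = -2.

∂²g/∂x² = 0
∂²g/∂y² = -6
∂²g/∂z² = 2*y
∇²g = 2*y - 6
At (3, 3, -2): 0.

0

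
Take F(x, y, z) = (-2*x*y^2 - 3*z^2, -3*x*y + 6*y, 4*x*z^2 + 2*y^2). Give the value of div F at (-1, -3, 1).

∂F₁/∂x = -2*y^2
∂F₂/∂y = -3*x + 6
∂F₃/∂z = 8*x*z
∇·F = 8*x*z - 3*x - 2*y^2 + 6
At (-1, -3, 1): -17.

-17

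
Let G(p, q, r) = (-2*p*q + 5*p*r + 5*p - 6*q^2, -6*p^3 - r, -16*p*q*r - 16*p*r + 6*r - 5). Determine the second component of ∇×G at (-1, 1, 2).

(∇×G)_2 = ∂G₁/∂r − ∂G₃/∂p
= 5*p − (-16*q*r - 16*r)
= 5*p + 16*q*r + 16*r
At (-1, 1, 2): 59.

59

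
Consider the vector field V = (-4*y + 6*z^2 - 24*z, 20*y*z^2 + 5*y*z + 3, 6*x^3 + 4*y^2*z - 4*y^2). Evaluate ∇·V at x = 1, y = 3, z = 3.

231

∂V₁/∂x = 0
∂V₂/∂y = 20*z^2 + 5*z
∂V₃/∂z = 4*y^2
∇·V = 4*y^2 + 20*z^2 + 5*z
At (1, 3, 3): 231.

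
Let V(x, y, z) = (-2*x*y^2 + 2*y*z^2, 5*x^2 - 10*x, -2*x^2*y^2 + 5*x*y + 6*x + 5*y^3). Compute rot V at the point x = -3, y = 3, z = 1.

(∇×V)₁ = ∂V₃/∂y − ∂V₂/∂z = -4*x^2*y + 5*x + 15*y^2
(∇×V)₂ = ∂V₁/∂z − ∂V₃/∂x = 4*x*y^2 + 4*y*z - 5*y - 6
(∇×V)₃ = ∂V₂/∂x − ∂V₁/∂y = 4*x*y + 10*x - 2*z^2 - 10
∇×V = (-4*x^2*y + 5*x + 15*y^2, 4*x*y^2 + 4*y*z - 5*y - 6, 4*x*y + 10*x - 2*z^2 - 10)
At (-3, 3, 1): (12, -117, -78).

(12, -117, -78)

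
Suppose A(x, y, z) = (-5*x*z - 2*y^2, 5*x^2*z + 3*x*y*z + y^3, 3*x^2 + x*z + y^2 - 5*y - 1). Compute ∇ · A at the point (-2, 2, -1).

∂A₁/∂x = -5*z
∂A₂/∂y = 3*x*z + 3*y^2
∂A₃/∂z = x
∇·A = 3*x*z + x + 3*y^2 - 5*z
At (-2, 2, -1): 21.

21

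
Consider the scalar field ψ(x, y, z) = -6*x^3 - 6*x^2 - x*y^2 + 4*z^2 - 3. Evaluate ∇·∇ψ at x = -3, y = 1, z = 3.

110

∂²ψ/∂x² = -12*(3*x + 1)
∂²ψ/∂y² = -2*x
∂²ψ/∂z² = 8
∇²ψ = -38*x - 4
At (-3, 1, 3): 110.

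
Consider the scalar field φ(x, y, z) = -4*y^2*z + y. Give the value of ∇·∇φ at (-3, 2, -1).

∂²φ/∂x² = 0
∂²φ/∂y² = -8*z
∂²φ/∂z² = 0
∇²φ = -8*z
At (-3, 2, -1): 8.

8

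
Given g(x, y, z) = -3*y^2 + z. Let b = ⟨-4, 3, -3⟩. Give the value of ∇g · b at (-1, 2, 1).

∂g/∂x = 0
∂g/∂y = -6*y
∂g/∂z = 1
∇g at (-1, 2, 1) = (0, -12, 1)
∇g · b = (0)(-4) + (-12)(3) + (1)(-3) = -39

-39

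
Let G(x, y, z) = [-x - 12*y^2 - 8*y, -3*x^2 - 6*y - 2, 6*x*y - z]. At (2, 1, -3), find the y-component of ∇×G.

(∇×G)_2 = ∂G₁/∂z − ∂G₃/∂x
= 0 − (6*y)
= -6*y
At (2, 1, -3): -6.

-6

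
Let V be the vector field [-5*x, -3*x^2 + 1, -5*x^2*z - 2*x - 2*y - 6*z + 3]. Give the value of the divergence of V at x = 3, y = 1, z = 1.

∂V₁/∂x = -5
∂V₂/∂y = 0
∂V₃/∂z = -5*x^2 - 6
∇·V = -5*x^2 - 11
At (3, 1, 1): -56.

-56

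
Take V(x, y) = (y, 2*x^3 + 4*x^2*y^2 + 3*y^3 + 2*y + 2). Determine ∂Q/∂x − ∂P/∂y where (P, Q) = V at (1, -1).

∂V₂/∂x = 6*x^2 + 8*x*y^2
∂V₁/∂y = 1
Scalar curl = 6*x^2 + 8*x*y^2 - 1
At (1, -1): 13.

13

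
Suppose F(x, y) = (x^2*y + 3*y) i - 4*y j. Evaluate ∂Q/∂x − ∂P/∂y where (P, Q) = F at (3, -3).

-12

∂F₂/∂x = 0
∂F₁/∂y = x^2 + 3
Scalar curl = -x^2 - 3
At (3, -3): -12.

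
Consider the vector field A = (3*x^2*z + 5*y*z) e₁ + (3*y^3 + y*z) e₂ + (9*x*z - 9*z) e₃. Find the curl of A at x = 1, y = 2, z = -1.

(∇×A)₁ = ∂A₃/∂y − ∂A₂/∂z = -y
(∇×A)₂ = ∂A₁/∂z − ∂A₃/∂x = 3*x^2 + 5*y - 9*z
(∇×A)₃ = ∂A₂/∂x − ∂A₁/∂y = -5*z
∇×A = (-y, 3*x^2 + 5*y - 9*z, -5*z)
At (1, 2, -1): (-2, 22, 5).

(-2, 22, 5)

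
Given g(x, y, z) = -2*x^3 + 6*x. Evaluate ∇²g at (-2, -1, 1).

24

∂²g/∂x² = -12*x
∂²g/∂y² = 0
∂²g/∂z² = 0
∇²g = -12*x
At (-2, -1, 1): 24.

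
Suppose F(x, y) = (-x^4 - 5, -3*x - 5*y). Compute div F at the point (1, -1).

-9

∂F₁/∂x = -4*x^3
∂F₂/∂y = -5
∇·F = -4*x^3 - 5
At (1, -1): -9.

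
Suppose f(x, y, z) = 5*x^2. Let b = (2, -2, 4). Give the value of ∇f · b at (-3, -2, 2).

∂f/∂x = 10*x
∂f/∂y = 0
∂f/∂z = 0
∇f at (-3, -2, 2) = (-30, 0, 0)
∇f · b = (-30)(2) + (0)(-2) + (0)(4) = -60

-60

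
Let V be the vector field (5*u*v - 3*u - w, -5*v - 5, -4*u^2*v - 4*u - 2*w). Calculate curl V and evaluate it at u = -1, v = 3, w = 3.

(∇×V)₁ = ∂V₃/∂v − ∂V₂/∂w = -4*u^2
(∇×V)₂ = ∂V₁/∂w − ∂V₃/∂u = 8*u*v + 3
(∇×V)₃ = ∂V₂/∂u − ∂V₁/∂v = -5*u
∇×V = (-4*u^2, 8*u*v + 3, -5*u)
At (-1, 3, 3): (-4, -21, 5).

(-4, -21, 5)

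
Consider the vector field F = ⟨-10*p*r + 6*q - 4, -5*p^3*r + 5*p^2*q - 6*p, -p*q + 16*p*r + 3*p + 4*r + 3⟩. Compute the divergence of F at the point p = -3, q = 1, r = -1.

11

∂F₁/∂p = -10*r
∂F₂/∂q = 5*p^2
∂F₃/∂r = 16*p + 4
∇·F = 5*p^2 + 16*p - 10*r + 4
At (-3, 1, -1): 11.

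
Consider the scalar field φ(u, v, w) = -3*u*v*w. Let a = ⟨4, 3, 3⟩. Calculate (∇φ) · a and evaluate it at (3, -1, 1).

∂φ/∂u = -3*v*w
∂φ/∂v = -3*u*w
∂φ/∂w = -3*u*v
∇φ at (3, -1, 1) = (3, -9, 9)
∇φ · a = (3)(4) + (-9)(3) + (9)(3) = 12

12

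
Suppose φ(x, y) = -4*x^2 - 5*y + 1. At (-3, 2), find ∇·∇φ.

∂²φ/∂x² = -8
∂²φ/∂y² = 0
∇²φ = -8
At (-3, 2): -8.

-8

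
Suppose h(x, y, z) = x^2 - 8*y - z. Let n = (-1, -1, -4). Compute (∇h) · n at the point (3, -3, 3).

6

∂h/∂x = 2*x
∂h/∂y = -8
∂h/∂z = -1
∇h at (3, -3, 3) = (6, -8, -1)
∇h · n = (6)(-1) + (-8)(-1) + (-1)(-4) = 6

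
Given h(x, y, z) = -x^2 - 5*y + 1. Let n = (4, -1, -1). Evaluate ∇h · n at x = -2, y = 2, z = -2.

21

∂h/∂x = -2*x
∂h/∂y = -5
∂h/∂z = 0
∇h at (-2, 2, -2) = (4, -5, 0)
∇h · n = (4)(4) + (-5)(-1) + (0)(-1) = 21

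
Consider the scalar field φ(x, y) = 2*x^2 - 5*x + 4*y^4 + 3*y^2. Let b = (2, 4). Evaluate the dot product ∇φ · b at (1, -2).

-562

∂φ/∂x = 4*x - 5
∂φ/∂y = 16*y^3 + 6*y
∇φ at (1, -2) = (-1, -140)
∇φ · b = (-1)(2) + (-140)(4) = -562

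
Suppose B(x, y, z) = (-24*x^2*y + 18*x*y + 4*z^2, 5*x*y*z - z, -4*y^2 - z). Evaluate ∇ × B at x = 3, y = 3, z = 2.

(-68, 16, 192)

(∇×B)₁ = ∂B₃/∂y − ∂B₂/∂z = -5*x*y - 8*y + 1
(∇×B)₂ = ∂B₁/∂z − ∂B₃/∂x = 8*z
(∇×B)₃ = ∂B₂/∂x − ∂B₁/∂y = 24*x^2 - 18*x + 5*y*z
∇×B = (-5*x*y - 8*y + 1, 8*z, 24*x^2 - 18*x + 5*y*z)
At (3, 3, 2): (-68, 16, 192).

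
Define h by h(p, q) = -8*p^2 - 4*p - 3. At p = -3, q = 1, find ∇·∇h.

-16

∂²h/∂p² = -16
∂²h/∂q² = 0
∇²h = -16
At (-3, 1): -16.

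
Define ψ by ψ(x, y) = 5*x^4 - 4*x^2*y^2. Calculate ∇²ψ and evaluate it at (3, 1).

∂²ψ/∂x² = 4*(15*x^2 - 2*y^2)
∂²ψ/∂y² = -8*x^2
∇²ψ = 52*x^2 - 8*y^2
At (3, 1): 460.

460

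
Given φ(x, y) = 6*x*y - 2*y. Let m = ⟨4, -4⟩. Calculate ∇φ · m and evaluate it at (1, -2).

∂φ/∂x = 6*y
∂φ/∂y = 6*x - 2
∇φ at (1, -2) = (-12, 4)
∇φ · m = (-12)(4) + (4)(-4) = -64

-64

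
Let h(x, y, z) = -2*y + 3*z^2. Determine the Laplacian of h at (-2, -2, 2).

6

∂²h/∂x² = 0
∂²h/∂y² = 0
∂²h/∂z² = 6
∇²h = 6
At (-2, -2, 2): 6.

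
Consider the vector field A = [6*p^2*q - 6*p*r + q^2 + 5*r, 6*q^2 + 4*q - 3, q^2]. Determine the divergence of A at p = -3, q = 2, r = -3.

∂A₁/∂p = 12*p*q - 6*r
∂A₂/∂q = 12*q + 4
∂A₃/∂r = 0
∇·A = 12*p*q + 12*q - 6*r + 4
At (-3, 2, -3): -26.

-26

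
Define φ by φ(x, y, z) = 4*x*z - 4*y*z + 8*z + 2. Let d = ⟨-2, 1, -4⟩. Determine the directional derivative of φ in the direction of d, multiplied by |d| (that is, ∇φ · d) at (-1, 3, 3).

∂φ/∂x = 4*z
∂φ/∂y = -4*z
∂φ/∂z = 4*x - 4*y + 8
∇φ at (-1, 3, 3) = (12, -12, -8)
∇φ · d = (12)(-2) + (-12)(1) + (-8)(-4) = -4

-4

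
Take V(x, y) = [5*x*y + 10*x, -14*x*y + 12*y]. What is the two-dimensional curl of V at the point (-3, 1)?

∂V₂/∂x = -14*y
∂V₁/∂y = 5*x
Scalar curl = -5*x - 14*y
At (-3, 1): 1.

1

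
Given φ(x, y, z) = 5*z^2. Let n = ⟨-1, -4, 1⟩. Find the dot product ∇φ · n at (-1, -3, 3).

∂φ/∂x = 0
∂φ/∂y = 0
∂φ/∂z = 10*z
∇φ at (-1, -3, 3) = (0, 0, 30)
∇φ · n = (0)(-1) + (0)(-4) + (30)(1) = 30

30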